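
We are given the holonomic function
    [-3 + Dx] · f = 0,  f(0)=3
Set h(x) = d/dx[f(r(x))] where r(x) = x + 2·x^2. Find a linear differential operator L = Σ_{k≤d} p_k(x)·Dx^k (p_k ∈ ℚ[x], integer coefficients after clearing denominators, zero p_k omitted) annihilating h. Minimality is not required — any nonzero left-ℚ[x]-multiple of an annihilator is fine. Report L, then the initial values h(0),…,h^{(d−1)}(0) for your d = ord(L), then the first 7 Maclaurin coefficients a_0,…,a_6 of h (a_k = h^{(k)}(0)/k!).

f: a_k = 3, 9, 27/2, 27/2, 81/8, 243/40, 243/80, …
Change of var in L_f (x↦r) gives L₀.
h₀' ⇒ L via d/dx closure of L₀.
L = (7 + 24·x + 48·x^2) + (-1 - 4·x)·Dx  (order 1).
h: a_k = 9, 63, 405/2, 1161/2, 9963/8, 99549/40, 338661/80, …
ICs: h(0) = 9.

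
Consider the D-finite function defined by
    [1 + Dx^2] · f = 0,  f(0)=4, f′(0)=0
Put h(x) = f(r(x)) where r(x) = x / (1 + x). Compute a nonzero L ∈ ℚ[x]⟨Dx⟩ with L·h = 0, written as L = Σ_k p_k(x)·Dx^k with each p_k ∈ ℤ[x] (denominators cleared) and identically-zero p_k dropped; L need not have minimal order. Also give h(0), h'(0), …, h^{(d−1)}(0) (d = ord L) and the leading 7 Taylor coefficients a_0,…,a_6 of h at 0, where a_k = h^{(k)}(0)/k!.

L = 1 + (2 + 6·x + 6·x^2 + 2·x^3)·Dx + (1 + 4·x + 6·x^2 + 4·x^3 + x^4)·Dx^2  (order 2).
h: a_k = 4, 0, -2, 4, -35/6, 22/3, -1501/180, …
ICs: h(0) = 4, h′(0) = 0.

f: a_k = 4, 0, -2, 0, 1/6, 0, -1/180, …
L₀ from L_f via x↦r, Dx↦r'^{-1}Dx.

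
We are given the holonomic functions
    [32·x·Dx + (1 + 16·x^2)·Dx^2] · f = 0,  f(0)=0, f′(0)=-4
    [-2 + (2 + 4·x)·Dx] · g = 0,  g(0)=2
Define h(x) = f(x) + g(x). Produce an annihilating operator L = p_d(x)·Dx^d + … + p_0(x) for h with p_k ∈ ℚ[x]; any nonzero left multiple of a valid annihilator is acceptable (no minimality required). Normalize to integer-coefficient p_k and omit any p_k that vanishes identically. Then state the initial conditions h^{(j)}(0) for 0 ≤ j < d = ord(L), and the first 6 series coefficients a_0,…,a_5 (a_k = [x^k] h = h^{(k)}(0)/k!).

f: a_k = 0, -4, 0, 64/3, 0, -1024/5, …
g: a_k = 2, 2, -1, 1, -5/4, 7/4, …
Sum ⇒ L₀ = lclm(L_f,L_g) in ℚ(x)⟨Dx⟩.
L = (-32 - 160·x + 1536·x^2 + 1536·x^3)·Dx + (-35 - 128·x + 1312·x^2 + 6144·x^3 + 5376·x^4)·Dx^2 + (-1 + 30·x + 96·x^2 + 576·x^3 + 1792·x^4 + 1536·x^5)·Dx^3  (order 3).
h: a_k = 2, -2, -1, 67/3, -5/4, -4061/20, …
ICs: h(0) = 2, h′(0) = -2, h′′(0) = -2.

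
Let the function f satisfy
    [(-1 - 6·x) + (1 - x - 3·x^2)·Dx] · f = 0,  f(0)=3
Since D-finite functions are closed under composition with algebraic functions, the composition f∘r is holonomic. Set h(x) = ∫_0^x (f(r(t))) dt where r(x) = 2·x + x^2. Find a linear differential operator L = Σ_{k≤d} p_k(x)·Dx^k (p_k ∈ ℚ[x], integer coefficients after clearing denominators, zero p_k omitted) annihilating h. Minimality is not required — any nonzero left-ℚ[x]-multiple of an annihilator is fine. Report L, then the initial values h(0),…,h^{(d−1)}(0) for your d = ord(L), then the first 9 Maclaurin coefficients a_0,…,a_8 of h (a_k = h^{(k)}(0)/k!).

f: a_k = 3, 3, 12, 21, 57, 120, 291, 651, 1524, …
h₀=f(r): pull back L_f along r ⇒ L₀.
h=∫h₀ ⇒ L = L₀·Dx.
L = (2 + 26·x + 36·x^2 + 12·x^3)·Dx + (-1 + 2·x + 13·x^2 + 12·x^3 + 3·x^4)·Dx^2  (order 2).
h: a_k = 0, 3, 3, 17, 54, 1176/5, 965, 29613/7, 18657, …
ICs: h(0) = 0, h′(0) = 3.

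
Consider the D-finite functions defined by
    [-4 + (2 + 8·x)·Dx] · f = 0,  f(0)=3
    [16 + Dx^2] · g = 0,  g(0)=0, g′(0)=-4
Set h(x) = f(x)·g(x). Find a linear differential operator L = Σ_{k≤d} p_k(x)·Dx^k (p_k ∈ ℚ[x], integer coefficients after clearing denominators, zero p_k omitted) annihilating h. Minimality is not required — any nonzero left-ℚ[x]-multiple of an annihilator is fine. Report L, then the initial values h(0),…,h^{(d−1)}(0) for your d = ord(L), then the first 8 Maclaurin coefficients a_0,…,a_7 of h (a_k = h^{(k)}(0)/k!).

L = (28 + 128·x + 256·x^2) + (-4 - 16·x)·Dx + (1 + 8·x + 16·x^2)·Dx^2  (order 2).
h: a_k = 0, -12, -24, 56, 16, 152/5, -1296/5, 15728/21, …
ICs: h(0) = 0, h′(0) = -12.

f: a_k = 3, 6, -6, 12, -30, 84, -252, 792, …
g: a_k = 0, -4, 0, 32/3, 0, -128/15, 0, 1024/315, …
L₀ := L_f ⊗_s L_g (sym. prod.), ord ≤ 2.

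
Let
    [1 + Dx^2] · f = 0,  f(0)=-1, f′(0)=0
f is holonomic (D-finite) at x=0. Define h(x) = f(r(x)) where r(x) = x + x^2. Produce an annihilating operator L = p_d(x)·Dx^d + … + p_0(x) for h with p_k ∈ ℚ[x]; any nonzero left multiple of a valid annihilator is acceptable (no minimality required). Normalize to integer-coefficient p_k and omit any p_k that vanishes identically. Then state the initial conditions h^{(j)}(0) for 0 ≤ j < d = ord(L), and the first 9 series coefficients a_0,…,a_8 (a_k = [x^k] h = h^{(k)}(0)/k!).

L = (1 + 6·x + 12·x^2 + 8·x^3) - 2·Dx + (1 + 2·x)·Dx^2  (order 2).
h: a_k = -1, 0, 1/2, 1, 11/24, -1/6, -179/720, -19/120, -841/40320, …
ICs: h(0) = -1, h′(0) = 0.

f: a_k = -1, 0, 1/2, 0, -1/24, 0, 1/720, 0, -1/40320, …
L₀ from L_f via x↦r, Dx↦r'^{-1}Dx.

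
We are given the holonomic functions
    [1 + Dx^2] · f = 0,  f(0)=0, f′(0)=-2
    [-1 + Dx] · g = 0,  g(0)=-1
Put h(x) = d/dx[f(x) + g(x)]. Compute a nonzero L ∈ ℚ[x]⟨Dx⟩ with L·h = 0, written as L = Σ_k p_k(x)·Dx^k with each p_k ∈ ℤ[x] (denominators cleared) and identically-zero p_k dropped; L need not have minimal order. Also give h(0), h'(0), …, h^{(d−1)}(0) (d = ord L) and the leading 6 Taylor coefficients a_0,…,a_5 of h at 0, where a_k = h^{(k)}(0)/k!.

f: a_k = 0, -2, 0, 1/3, 0, -1/60, …
g: a_k = -1, -1, -1/2, -1/6, -1/24, -1/120, …
h₀=f+g: left-lcm gives L₀, ord ≤ 3.
h=h₀': d/dx-closure on L₀ ⇒ L.
L = 1 - Dx + Dx^2 - Dx^3  (order 3).
h: a_k = -3, -1, 1/2, -1/6, -1/8, -1/120, …
ICs: h(0) = -3, h′(0) = -1, h′′(0) = 1.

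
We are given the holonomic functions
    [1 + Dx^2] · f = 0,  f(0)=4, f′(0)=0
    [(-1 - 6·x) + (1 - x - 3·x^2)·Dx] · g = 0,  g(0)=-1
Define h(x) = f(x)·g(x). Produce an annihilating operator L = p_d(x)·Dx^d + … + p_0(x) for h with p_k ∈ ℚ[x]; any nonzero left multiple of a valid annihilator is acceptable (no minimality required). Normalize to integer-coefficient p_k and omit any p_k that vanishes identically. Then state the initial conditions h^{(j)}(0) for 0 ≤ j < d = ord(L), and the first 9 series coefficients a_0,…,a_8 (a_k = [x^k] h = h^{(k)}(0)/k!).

f: a_k = 4, 0, -2, 0, 1/6, 0, -1/180, 0, 1/10080, …
g: a_k = -1, -1, -4, -7, -19, -40, -97, -217, -508, …
h₀=f·g: eliminate ⇒ L₀, order ≤ 2·1.
L = (5 + x + 3·x^2) + (2 + 12·x)·Dx + (-1 + x + 3·x^2)·Dx^2  (order 2).
h: a_k = -4, -4, -14, -26, -409/6, -877/6, -63119/180, -142049/180, -18558737/10080, …
ICs: h(0) = -4, h′(0) = -4.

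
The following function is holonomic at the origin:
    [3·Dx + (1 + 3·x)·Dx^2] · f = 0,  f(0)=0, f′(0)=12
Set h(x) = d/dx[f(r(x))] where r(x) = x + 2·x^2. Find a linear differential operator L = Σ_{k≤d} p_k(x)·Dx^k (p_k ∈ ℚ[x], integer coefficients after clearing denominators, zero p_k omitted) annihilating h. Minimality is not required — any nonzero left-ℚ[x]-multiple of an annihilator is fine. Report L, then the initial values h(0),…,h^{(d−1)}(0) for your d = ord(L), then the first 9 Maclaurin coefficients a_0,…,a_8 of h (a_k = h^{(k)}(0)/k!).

f: a_k = 0, 12, -18, 36, -81, 972/5, -486, 8748/7, -6561/2, …
h₀=f(r): pull back L_f along r ⇒ L₀.
Differentiate: ansatz ord ≤ ord L₀ ⇒ L.
L = (-1 + 12·x + 24·x^2) + (1 + 7·x + 18·x^2 + 24·x^3)·Dx  (order 1).
h: a_k = 12, 12, -108, 252, -108, -1188, 4212, -5508, -8748, …
ICs: h(0) = 12.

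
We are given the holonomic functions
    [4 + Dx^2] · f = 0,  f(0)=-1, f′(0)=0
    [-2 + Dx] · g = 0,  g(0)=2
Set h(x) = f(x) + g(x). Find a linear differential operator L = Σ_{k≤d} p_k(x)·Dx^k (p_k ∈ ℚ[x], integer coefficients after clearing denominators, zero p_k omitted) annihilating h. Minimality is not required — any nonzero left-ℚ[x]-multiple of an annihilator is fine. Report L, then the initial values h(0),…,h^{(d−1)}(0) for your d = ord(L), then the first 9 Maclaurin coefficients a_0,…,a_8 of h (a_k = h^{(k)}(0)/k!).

L = -8 + 4·Dx - 2·Dx^2 + Dx^3  (order 3).
h: a_k = 1, 4, 6, 8/3, 2/3, 8/15, 4/15, 16/315, 2/315, …
ICs: h(0) = 1, h′(0) = 4, h′′(0) = 12.

f: a_k = -1, 0, 2, 0, -2/3, 0, 4/45, 0, -2/315, …
g: a_k = 2, 4, 4, 8/3, 4/3, 8/15, 8/45, 16/315, 4/315, …
Weyl lclm of L_f,L_g ⇒ L₀ (ord ≤ 3).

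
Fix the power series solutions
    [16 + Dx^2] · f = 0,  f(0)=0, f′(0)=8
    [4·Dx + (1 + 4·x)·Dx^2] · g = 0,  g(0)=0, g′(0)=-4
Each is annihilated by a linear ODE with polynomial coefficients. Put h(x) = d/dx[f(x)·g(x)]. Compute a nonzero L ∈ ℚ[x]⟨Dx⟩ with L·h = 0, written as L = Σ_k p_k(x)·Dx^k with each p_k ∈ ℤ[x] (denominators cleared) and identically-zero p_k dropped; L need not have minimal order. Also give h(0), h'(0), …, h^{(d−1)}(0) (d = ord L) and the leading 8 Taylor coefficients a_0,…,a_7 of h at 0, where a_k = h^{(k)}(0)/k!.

L = (-6400 - 45056·x - 172032·x^2 + 196608·x^3 + 2818048·x^4 + 6291456·x^5 + 4194304·x^6) + (-1536 - 8192·x + 20480·x^2 + 245760·x^3 + 655360·x^4 + 524288·x^5)·Dx + (-448 - 2816·x - 3584·x^2 + 73728·x^3 + 401408·x^4 + 786432·x^5 + 524288·x^6)·Dx^2 + (-96 - 512·x + 1280·x^2 + 15360·x^3 + 40960·x^4 + 32768·x^5)·Dx^3 + (-3 + 448·x^2 + 3840·x^3 + 14080·x^4 + 24576·x^5 + 16384·x^6)·Dx^4  (order 4).
h: a_k = 0, -64, 192, -1024/3, 5120/3, -22528/3, 444416/15, -7405568/63, …
ICs: h(0) = 0, h′(0) = -64, h′′(0) = 384, h′′′(0) = -2048.

f: a_k = 0, 8, 0, -64/3, 0, 256/15, 0, -2048/315, …
g: a_k = 0, -4, 8, -64/3, 64, -1024/5, 2048/3, -16384/7, …
f·g: L₀ = L_f ⊗_s L_g, ord ≤ 2·2.
Differentiate: ansatz ord ≤ ord L₀ ⇒ L.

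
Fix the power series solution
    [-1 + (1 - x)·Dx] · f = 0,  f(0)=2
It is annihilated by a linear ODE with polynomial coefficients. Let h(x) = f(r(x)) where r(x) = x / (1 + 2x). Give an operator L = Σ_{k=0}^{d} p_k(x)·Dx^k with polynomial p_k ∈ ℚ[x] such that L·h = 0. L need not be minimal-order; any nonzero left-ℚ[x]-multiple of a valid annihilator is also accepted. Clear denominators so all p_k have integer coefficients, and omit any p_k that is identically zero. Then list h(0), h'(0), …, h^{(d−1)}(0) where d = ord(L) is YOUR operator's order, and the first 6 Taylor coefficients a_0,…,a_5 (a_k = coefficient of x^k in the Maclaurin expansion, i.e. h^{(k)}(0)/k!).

L = -1 + (1 + 3·x + 2·x^2)·Dx  (order 1).
h: a_k = 2, 2, -2, 2, -2, 2, …
ICs: h(0) = 2.

f: a_k = 2, 2, 2, 2, 2, 2, …
Change of var in L_f (x↦r) gives L₀.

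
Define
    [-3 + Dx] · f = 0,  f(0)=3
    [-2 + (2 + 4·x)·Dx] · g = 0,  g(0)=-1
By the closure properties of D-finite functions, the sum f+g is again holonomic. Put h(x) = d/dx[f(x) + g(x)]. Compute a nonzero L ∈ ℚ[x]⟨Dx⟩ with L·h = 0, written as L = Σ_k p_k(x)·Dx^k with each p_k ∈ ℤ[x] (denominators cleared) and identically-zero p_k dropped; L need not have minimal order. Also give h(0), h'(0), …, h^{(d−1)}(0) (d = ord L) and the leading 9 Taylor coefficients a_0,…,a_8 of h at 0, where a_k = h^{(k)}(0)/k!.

L = (-9 - 9·x) + (-3 - 18·x - 18·x^2)·Dx + (2 + 7·x + 6·x^2)·Dx^2  (order 2).
h: a_k = 8, 28, 39, 43, 26, 261/10, -213/40, 8601/280, -27333/560, …
ICs: h(0) = 8, h′(0) = 28.

f: a_k = 3, 9, 27/2, 27/2, 81/8, 243/40, 243/80, 729/560, 2187/4480, …
g: a_k = -1, -1, 1/2, -1/2, 5/8, -7/8, 21/16, -33/16, 429/128, …
Sum ⇒ L₀ = lclm(L_f,L_g) in ℚ(x)⟨Dx⟩.
Differentiate: ansatz ord ≤ ord L₀ ⇒ L.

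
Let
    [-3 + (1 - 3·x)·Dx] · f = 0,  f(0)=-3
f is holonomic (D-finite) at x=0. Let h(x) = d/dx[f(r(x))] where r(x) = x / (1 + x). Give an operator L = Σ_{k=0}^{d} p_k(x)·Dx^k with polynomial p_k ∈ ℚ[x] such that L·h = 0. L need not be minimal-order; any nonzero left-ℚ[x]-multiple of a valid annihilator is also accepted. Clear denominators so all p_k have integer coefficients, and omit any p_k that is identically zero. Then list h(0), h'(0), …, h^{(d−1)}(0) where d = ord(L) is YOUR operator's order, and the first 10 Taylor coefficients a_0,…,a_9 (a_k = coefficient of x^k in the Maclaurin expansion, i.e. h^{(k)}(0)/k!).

L = 4 + (-1 + 2·x)·Dx  (order 1).
h: a_k = -9, -36, -108, -288, -720, -1728, -4032, -9216, -20736, -46080, …
ICs: h(0) = -9.

f: a_k = -3, -9, -27, -81, -243, -729, -2187, -6561, -19683, -59049, …
f∘r: x↦r, Dx↦Dx/r' in L_f ⇒ L₀.
h₀' ⇒ L via d/dx closure of L₀.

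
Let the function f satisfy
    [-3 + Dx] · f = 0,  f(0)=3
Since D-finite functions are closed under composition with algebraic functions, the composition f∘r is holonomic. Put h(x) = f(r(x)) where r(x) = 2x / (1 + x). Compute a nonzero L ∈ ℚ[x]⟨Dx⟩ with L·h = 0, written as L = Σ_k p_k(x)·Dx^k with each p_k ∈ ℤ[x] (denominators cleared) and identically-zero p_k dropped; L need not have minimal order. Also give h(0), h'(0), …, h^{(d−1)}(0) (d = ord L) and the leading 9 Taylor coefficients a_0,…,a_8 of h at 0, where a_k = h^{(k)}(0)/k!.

L = -6 + (1 + 2·x + x^2)·Dx  (order 1).
h: a_k = 3, 18, 36, 18, -18, -18/5, 72/5, -342/35, -36/35, …
ICs: h(0) = 3.

f: a_k = 3, 9, 27/2, 27/2, 81/8, 243/40, 243/80, 729/560, 2187/4480, …
Substitute x→r, Dx→(1/r')Dx; clear ⇒ L₀.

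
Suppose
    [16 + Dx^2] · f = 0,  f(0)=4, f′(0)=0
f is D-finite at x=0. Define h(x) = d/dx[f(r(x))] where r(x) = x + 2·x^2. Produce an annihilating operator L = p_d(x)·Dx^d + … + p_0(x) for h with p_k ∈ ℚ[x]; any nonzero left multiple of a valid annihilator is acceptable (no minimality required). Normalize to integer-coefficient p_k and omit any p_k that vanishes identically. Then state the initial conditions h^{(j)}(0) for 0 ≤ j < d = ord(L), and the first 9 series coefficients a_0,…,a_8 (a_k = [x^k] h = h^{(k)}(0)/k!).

L = (64 + 256·x + 1536·x^2 + 4096·x^3 + 4096·x^4) + (-12 - 48·x)·Dx + (1 + 8·x + 16·x^2)·Dx^2  (order 2).
h: a_k = 0, -64, -384, -1024/3, 5120/3, 90112/15, 114688/15, -1703936/315, -1114112/35, …
ICs: h(0) = 0, h′(0) = -64.

f: a_k = 4, 0, -32, 0, 128/3, 0, -1024/45, 0, 2048/315, …
h₀=f(r): pull back L_f along r ⇒ L₀.
Derive L from L₀ (diff closure).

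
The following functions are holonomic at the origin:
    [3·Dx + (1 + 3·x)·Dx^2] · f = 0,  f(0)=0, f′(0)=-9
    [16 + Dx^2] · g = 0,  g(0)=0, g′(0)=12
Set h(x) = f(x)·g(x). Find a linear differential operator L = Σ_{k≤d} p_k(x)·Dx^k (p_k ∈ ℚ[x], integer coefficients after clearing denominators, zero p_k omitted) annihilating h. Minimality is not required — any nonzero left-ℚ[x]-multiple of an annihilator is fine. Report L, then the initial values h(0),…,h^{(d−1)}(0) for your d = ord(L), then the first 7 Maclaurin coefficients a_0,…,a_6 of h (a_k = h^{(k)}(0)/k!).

f: a_k = 0, -9, 27/2, -27, 243/4, -729/5, 729/2, …
g: a_k = 0, 12, 0, -32, 0, 128/5, 0, …
Product ⇒ symmetric product L₀, ord ≤ 4.
L = (2272 + 127488·x + 781056·x^2 + 1769472·x^3 + 1327104·x^4) + (4416 + 50112·x + 165888·x^2 + 165888·x^3)·Dx + (1022 + 19392·x + 102816·x^2 + 221184·x^3 + 165888·x^4)·Dx^2 + (276 + 3132·x + 10368·x^2 + 10368·x^3)·Dx^3 + (55 + 714·x + 3375·x^2 + 6912·x^3 + 5184·x^4)·Dx^4  (order 4).
h: a_k = 0, 0, -108, 162, -36, 297, -1116, …
ICs: h(0) = 0, h′(0) = 0, h′′(0) = -216, h′′′(0) = 972.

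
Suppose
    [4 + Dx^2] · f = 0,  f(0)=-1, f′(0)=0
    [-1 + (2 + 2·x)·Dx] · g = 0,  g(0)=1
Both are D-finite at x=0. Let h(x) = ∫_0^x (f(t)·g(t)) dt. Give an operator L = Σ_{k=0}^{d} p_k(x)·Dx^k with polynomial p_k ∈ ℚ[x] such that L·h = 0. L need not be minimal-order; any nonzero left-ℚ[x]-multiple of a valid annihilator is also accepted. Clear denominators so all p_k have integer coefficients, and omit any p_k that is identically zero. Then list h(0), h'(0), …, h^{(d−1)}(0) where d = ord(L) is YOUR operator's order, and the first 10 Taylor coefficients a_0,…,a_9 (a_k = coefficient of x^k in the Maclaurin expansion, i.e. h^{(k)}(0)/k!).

L = (19 + 32·x + 16·x^2)·Dx + (-4 - 4·x)·Dx^2 + (4 + 8·x + 4·x^2)·Dx^3  (order 3).
h: a_k = 0, -1, -1/4, 17/24, 15/64, -337/1920, -181/4608, 5281/322560, 3811/737280, -199649/92897280, …
ICs: h(0) = 0, h′(0) = -1, h′′(0) = -1/2.

f: a_k = -1, 0, 2, 0, -2/3, 0, 4/45, 0, -2/315, 0, …
g: a_k = 1, 1/2, -1/8, 1/16, -5/128, 7/256, -21/1024, 33/2048, -429/32768, 715/65536, …
Product ⇒ symmetric product L₀, ord ≤ 2.
h=∫h₀ ⇒ L = L₀·Dx.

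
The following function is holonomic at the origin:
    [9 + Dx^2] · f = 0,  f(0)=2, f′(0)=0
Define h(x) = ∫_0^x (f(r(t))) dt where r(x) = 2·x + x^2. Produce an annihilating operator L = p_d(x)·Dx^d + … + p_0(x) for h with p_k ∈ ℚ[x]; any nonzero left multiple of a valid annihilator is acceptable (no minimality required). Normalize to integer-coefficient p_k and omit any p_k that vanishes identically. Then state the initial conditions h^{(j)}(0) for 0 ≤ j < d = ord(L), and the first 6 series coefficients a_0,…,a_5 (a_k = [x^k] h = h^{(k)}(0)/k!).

L = (36 + 108·x + 108·x^2 + 36·x^3)·Dx - Dx^2 + (1 + x)·Dx^3  (order 3).
h: a_k = 0, 2, 0, -12, -9, 99/5, …
ICs: h(0) = 0, h′(0) = 2, h′′(0) = 0.

f: a_k = 2, 0, -9, 0, 27/4, 0, …
Substitute x→r, Dx→(1/r')Dx; clear ⇒ L₀.
∫: right-multiply L₀ by Dx.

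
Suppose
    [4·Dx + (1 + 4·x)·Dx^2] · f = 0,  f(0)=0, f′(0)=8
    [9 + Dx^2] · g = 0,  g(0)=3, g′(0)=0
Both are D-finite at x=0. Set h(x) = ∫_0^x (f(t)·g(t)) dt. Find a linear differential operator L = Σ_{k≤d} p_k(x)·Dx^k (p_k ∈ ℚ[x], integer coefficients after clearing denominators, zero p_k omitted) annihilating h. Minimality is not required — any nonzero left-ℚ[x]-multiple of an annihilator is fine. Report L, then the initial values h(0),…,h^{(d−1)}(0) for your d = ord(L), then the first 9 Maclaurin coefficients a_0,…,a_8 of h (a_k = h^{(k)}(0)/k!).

f: a_k = 0, 8, -16, 128/3, -128, 2048/5, -4096/3, 32768/7, -16384, …
g: a_k = 3, 0, -27/2, 0, 81/8, 0, -243/80, 0, 2187/4480, …
L₀ := L_f ⊗_s L_g (sym. prod.), ord ≤ 4.
∫: right-multiply L₀ by Dx.
L = (-2043 - 1296·x + 44064·x^2 + 186624·x^3 + 186624·x^4)·Dx + (72 + 5472·x + 31104·x^2 + 41472·x^3)·Dx^2 + (-182 + 864·x + 12096·x^2 + 41472·x^3 + 41472·x^4)·Dx^3 + (8 + 608·x + 3456·x^2 + 4608·x^3)·Dx^4 + (5 + 112·x + 800·x^2 + 2304·x^3 + 2304·x^4)·Dx^5  (order 5).
h: a_k = 0, 0, 12, -16, 5, -168/5, 1223/10, -2530/7, 624507/560, …
ICs: h(0) = 0, h′(0) = 0, h′′(0) = 24, h′′′(0) = -96, h′′′′(0) = 120.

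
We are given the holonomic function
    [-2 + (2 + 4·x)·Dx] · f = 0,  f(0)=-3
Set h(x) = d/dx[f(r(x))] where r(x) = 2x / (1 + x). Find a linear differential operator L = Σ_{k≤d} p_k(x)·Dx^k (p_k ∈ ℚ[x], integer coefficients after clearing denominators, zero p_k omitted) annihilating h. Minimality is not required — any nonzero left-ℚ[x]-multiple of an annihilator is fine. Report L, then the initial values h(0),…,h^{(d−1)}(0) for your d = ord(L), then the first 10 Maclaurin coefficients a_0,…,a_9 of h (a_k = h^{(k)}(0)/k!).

L = (-4 - 10·x) + (-1 - 6·x - 5·x^2)·Dx  (order 1).
h: a_k = -6, 24, -90, 360, -1530, 6768, -30702, 141600, -660690, 3109320, …
ICs: h(0) = -6.

f: a_k = -3, -3, 3/2, -3/2, 15/8, -21/8, 63/16, -99/16, 1287/128, -2145/128, …
Substitute x→r, Dx→(1/r')Dx; clear ⇒ L₀.
h₀' ⇒ L via d/dx closure of L₀.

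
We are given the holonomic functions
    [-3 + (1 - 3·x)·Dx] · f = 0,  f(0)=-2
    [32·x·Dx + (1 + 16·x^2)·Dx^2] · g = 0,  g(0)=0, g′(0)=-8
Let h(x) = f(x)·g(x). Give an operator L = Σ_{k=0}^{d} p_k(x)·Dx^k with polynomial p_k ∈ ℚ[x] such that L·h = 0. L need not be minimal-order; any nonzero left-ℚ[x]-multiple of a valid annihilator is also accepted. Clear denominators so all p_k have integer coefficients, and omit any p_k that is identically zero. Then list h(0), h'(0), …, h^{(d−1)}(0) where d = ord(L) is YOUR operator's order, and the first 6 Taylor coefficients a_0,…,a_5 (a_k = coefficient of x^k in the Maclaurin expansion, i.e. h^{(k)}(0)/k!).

L = 96·x + (6 - 32·x + 192·x^2)·Dx + (-1 + 3·x - 16·x^2 + 48·x^3)·Dx^2  (order 2).
h: a_k = 0, 16, 48, 176/3, 176, 6736/5, …
ICs: h(0) = 0, h′(0) = 16.

f: a_k = -2, -6, -18, -54, -162, -486, …
g: a_k = 0, -8, 0, 128/3, 0, -2048/5, …
h₀=f·g: eliminate ⇒ L₀, order ≤ 1·2.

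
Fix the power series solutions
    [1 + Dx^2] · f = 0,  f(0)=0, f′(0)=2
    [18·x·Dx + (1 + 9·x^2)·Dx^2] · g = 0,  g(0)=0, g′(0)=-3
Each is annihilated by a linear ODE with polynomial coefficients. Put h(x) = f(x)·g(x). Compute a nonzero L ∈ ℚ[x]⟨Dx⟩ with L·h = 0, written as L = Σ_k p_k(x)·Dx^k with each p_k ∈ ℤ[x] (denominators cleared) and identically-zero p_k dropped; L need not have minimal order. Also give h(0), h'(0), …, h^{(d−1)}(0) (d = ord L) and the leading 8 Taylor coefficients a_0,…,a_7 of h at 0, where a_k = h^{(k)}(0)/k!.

L = (370 + 9594·x^2 + 4131·x^4 + 2916·x^6 + 6561·x^8) + (684·x + 6804·x^3 + 8748·x^5 + 26244·x^7)·Dx + (380 + 9792·x^2 + 5346·x^4 + 5832·x^6 + 13122·x^8)·Dx^2 + (684·x + 6804·x^3 + 8748·x^5 + 26244·x^7)·Dx^3 + (10 + 198·x^2 + 1215·x^4 + 2916·x^6 + 6561·x^8)·Dx^4  (order 4).
h: a_k = 0, 0, -6, 0, 19, 0, -401/4, 0, …
ICs: h(0) = 0, h′(0) = 0, h′′(0) = -12, h′′′(0) = 0.

f: a_k = 0, 2, 0, -1/3, 0, 1/60, 0, -1/2520, …
g: a_k = 0, -3, 0, 9, 0, -243/5, 0, 2187/7, …
f·g: L₀ = L_f ⊗_s L_g, ord ≤ 2·2.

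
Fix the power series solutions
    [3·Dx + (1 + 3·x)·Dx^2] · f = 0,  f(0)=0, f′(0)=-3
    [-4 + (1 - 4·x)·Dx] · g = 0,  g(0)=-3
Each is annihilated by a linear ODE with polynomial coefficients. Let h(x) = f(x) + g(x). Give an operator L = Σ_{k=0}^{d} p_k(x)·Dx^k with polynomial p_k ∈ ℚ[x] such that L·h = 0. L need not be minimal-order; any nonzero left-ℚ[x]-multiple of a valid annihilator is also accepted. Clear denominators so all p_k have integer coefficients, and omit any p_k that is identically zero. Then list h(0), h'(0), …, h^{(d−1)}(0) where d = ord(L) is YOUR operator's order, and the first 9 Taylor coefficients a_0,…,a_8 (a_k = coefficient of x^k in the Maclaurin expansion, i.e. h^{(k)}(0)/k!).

f: a_k = 0, -3, 9/2, -9, 81/4, -243/5, 243/2, -2187/7, 6561/8, …
g: a_k = -3, -12, -48, -192, -768, -3072, -12288, -49152, -196608, …
Sum ⇒ L₀ = lclm(L_f,L_g) in ℚ(x)⟨Dx⟩.
L = (-432 - 288·x)·Dx + (-78 - 720·x - 576·x^2)·Dx^2 + (11 + x - 144·x^2 - 144·x^3)·Dx^3  (order 3).
h: a_k = -3, -15, -87/2, -201, -2991/4, -15603/5, -24333/2, -346251/7, -1566303/8, …
ICs: h(0) = -3, h′(0) = -15, h′′(0) = -87.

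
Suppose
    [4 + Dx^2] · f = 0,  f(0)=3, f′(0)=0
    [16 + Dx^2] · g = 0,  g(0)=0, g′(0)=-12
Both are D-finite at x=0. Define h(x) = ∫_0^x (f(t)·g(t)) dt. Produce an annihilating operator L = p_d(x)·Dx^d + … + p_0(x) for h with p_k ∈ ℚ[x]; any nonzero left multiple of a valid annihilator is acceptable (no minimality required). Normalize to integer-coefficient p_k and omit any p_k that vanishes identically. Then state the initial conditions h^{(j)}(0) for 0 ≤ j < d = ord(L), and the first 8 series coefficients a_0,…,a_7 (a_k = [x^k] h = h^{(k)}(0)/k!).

L = 144·Dx + 40·Dx^3 + Dx^5  (order 5).
h: a_k = 0, 0, -18, 0, 42, 0, -244/5, 0, …
ICs: h(0) = 0, h′(0) = 0, h′′(0) = -36, h′′′(0) = 0, h′′′′(0) = 1008.

f: a_k = 3, 0, -6, 0, 2, 0, -4/15, 0, …
g: a_k = 0, -12, 0, 32, 0, -128/5, 0, 1024/105, …
f·g: L₀ = L_f ⊗_s L_g, ord ≤ 2·2.
∫: right-multiply L₀ by Dx.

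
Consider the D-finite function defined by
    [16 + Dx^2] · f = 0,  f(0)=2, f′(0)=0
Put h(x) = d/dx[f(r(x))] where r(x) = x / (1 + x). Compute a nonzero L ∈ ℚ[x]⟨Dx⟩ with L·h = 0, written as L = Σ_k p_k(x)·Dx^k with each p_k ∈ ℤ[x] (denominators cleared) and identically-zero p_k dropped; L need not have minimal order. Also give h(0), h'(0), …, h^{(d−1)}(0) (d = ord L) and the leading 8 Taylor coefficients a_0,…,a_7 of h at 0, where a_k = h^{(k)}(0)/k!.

L = (22 + 12·x + 6·x^2) + (6 + 18·x + 18·x^2 + 6·x^3)·Dx + (1 + 4·x + 6·x^2 + 4·x^3 + x^4)·Dx^2  (order 2).
h: a_k = 0, -32, 96, -320/3, -320/3, 10976/15, -9184/5, 201088/63, …
ICs: h(0) = 0, h′(0) = -32.

f: a_k = 2, 0, -16, 0, 64/3, 0, -512/45, 0, …
Substitute x→r, Dx→(1/r')Dx; clear ⇒ L₀.
h=h₀': d/dx-closure on L₀ ⇒ L.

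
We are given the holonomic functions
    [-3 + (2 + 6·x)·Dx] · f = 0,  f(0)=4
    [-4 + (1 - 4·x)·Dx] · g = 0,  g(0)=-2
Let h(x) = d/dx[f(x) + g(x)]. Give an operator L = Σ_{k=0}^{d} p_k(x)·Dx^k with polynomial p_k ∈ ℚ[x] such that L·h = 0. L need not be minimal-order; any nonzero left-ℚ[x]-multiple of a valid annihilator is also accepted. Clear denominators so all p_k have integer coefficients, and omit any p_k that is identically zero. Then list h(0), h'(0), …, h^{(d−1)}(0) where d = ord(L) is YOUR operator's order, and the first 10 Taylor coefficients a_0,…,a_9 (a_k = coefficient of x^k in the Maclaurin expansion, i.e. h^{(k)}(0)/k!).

L = (-792 - 864·x) + (-357 - 2520·x - 3024·x^2)·Dx + (38 + 34·x - 528·x^2 - 864·x^3)·Dx^2  (order 2).
h: a_k = -2, -73, -1455/4, -16789/8, -646855/64, -6337383/128, -116935315/512, -1076556493/1024, -77182751223/16384, -687912507955/32768, …
ICs: h(0) = -2, h′(0) = -73.

f: a_k = 4, 6, -9/2, 27/4, -405/32, 1701/64, -15309/256, 72171/512, -2814669/8192, 14073345/16384, …
g: a_k = -2, -8, -32, -128, -512, -2048, -8192, -32768, -131072, -524288, …
Weyl lclm of L_f,L_g ⇒ L₀ (ord ≤ 2).
Differentiate: ansatz ord ≤ ord L₀ ⇒ L.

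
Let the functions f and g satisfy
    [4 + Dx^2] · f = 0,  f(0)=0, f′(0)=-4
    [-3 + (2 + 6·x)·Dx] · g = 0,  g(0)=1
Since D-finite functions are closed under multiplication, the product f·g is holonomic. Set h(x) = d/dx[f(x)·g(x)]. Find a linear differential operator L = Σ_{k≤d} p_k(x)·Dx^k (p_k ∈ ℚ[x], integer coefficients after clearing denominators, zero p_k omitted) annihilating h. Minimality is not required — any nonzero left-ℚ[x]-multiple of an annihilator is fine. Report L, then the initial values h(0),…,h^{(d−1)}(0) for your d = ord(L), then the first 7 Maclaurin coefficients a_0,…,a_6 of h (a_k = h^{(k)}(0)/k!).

L = (1453 + 11712·x + 26784·x^2 + 27648·x^3 + 20736·x^4) + (132 - 756·x - 5184·x^2 - 5184·x^3)·Dx + (172 + 1416·x + 4428·x^2 + 6912·x^3 + 5184·x^4)·Dx^2  (order 2).
h: a_k = -4, -12, 43/2, -11, 4379/96, -21963/160, 838883/2304, …
ICs: h(0) = -4, h′(0) = -12.

f: a_k = 0, -4, 0, 8/3, 0, -8/15, 0, …
g: a_k = 1, 3/2, -9/8, 27/16, -405/128, 1701/256, -15309/1024, …
Product ⇒ symmetric product L₀, ord ≤ 2.
h₀' ⇒ L via d/dx closure of L₀.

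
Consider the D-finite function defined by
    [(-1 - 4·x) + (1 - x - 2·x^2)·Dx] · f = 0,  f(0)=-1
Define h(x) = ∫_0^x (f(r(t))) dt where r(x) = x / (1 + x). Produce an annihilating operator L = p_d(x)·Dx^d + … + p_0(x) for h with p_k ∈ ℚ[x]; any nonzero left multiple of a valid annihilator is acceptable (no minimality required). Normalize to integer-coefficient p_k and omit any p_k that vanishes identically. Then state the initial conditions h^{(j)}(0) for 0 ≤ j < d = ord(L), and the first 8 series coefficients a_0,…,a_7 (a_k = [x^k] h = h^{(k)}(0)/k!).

L = (1 + 5·x)·Dx + (-1 - 2·x + x^2 + 2·x^3)·Dx^2  (order 2).
h: a_k = 0, -1, -1/2, -2/3, 0, -4/5, 2/3, -12/7, …
ICs: h(0) = 0, h′(0) = -1.

f: a_k = -1, -1, -3, -5, -11, -21, -43, -85, …
f∘r: x↦r, Dx↦Dx/r' in L_f ⇒ L₀.
h=∫h₀ ⇒ L = L₀·Dx.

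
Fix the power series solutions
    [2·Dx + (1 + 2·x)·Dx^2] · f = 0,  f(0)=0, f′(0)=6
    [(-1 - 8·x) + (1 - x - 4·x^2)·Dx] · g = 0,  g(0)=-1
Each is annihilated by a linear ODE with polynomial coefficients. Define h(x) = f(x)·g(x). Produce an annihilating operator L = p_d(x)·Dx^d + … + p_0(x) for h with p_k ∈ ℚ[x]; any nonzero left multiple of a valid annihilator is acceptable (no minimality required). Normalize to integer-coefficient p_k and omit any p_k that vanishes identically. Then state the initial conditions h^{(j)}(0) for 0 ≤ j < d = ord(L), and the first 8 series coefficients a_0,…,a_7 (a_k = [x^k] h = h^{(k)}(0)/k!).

f: a_k = 0, 6, -6, 8, -12, 96/5, -32, 384/7, …
g: a_k = -1, -1, -5, -9, -29, -65, -181, -441, …
h₀=f·g: eliminate ⇒ L₀, order ≤ 2·1.
L = (10 + 32·x) + (22·x + 40·x^2)·Dx + (-1 - x + 6·x^2 + 8·x^3)·Dx^2  (order 2).
h: a_k = 0, -6, 0, -32, -20, -836/5, -1076/5, -6572/7, …
ICs: h(0) = 0, h′(0) = -6.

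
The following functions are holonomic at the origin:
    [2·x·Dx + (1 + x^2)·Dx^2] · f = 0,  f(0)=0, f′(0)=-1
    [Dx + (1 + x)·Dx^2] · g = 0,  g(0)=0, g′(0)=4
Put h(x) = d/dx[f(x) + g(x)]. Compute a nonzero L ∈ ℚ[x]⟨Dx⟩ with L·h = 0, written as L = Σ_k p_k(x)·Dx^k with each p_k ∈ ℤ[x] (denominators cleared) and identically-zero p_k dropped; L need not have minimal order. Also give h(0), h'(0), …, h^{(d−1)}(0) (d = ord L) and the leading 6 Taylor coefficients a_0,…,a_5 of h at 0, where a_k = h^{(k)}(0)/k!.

L = (-2 - 6·x + 6·x^2 + 2·x^3) + (-4 - 4·x + 12·x^3 + 4·x^4)·Dx + (-1 + x + 2·x^2 + 2·x^3 + 3·x^4 + x^5)·Dx^2  (order 2).
h: a_k = 3, -4, 5, -4, 3, -4, …
ICs: h(0) = 3, h′(0) = -4.

f: a_k = 0, -1, 0, 1/3, 0, -1/5, …
g: a_k = 0, 4, -2, 4/3, -1, 4/5, …
L₀ := lclm(L_f,L_g); ord L₀ ≤ 2+2.
h₀' ⇒ L via d/dx closure of L₀.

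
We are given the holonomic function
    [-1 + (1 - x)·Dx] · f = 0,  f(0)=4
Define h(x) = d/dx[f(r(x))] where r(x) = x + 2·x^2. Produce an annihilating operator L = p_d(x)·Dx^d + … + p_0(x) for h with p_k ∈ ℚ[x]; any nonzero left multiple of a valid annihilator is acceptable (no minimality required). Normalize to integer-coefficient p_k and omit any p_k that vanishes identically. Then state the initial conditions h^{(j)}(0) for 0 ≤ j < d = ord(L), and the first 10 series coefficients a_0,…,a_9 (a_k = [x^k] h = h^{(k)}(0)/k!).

L = (6 + 12·x + 24·x^2) + (-1 - 3·x + 6·x^2 + 8·x^3)·Dx  (order 1).
h: a_k = 4, 24, 60, 176, 420, 1032, 2380, 5472, 12276, 27320, …
ICs: h(0) = 4.

f: a_k = 4, 4, 4, 4, 4, 4, 4, 4, 4, 4, …
Change of var in L_f (x↦r) gives L₀.
h₀' ⇒ L via d/dx closure of L₀.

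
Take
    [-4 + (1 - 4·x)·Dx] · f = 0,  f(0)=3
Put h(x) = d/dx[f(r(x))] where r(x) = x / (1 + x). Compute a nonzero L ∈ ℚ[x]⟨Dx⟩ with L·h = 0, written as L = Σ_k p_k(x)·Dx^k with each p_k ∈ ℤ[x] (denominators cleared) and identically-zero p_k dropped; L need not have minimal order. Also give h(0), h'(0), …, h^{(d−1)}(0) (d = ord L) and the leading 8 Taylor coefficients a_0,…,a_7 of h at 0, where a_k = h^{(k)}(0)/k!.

f: a_k = 3, 12, 48, 192, 768, 3072, 12288, 49152, …
f∘r: x↦r, Dx↦Dx/r' in L_f ⇒ L₀.
Derive L from L₀ (diff closure).
L = 6 + (-1 + 3·x)·Dx  (order 1).
h: a_k = 12, 72, 324, 1296, 4860, 17496, 61236, 209952, …
ICs: h(0) = 12.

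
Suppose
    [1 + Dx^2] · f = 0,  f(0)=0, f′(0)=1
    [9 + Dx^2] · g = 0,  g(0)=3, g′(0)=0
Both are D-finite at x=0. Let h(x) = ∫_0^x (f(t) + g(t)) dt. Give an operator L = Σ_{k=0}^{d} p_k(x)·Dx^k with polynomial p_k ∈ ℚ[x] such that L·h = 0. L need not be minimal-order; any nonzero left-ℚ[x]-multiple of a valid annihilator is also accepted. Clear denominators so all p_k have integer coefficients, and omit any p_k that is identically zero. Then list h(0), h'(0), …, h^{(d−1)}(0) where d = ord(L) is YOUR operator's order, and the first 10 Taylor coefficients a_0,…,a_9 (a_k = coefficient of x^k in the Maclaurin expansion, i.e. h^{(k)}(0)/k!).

f: a_k = 0, 1, 0, -1/6, 0, 1/120, 0, -1/5040, 0, 1/362880, …
g: a_k = 3, 0, -27/2, 0, 81/8, 0, -243/80, 0, 2187/4480, 0, …
Sum ⇒ L₀ = lclm(L_f,L_g) in ℚ(x)⟨Dx⟩.
Integrate: L := L₀·Dx.
L = 9·Dx + 10·Dx^3 + Dx^5  (order 5).
h: a_k = 0, 3, 1/2, -9/2, -1/24, 81/40, 1/720, -243/560, -1/40320, 243/4480, …
ICs: h(0) = 0, h′(0) = 3, h′′(0) = 1, h′′′(0) = -27, h′′′′(0) = -1.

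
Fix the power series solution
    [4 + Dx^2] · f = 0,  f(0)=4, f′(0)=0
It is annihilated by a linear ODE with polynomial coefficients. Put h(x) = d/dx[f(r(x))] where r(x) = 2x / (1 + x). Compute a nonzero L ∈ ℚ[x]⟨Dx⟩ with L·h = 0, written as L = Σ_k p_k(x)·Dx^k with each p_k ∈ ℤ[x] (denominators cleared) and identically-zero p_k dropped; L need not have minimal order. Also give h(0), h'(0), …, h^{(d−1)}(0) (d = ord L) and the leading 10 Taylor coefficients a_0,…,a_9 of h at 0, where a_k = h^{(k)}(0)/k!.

f: a_k = 4, 0, -8, 0, 8/3, 0, -16/45, 0, 8/315, 0, …
Substitute x→r, Dx→(1/r')Dx; clear ⇒ L₀.
Differentiate: ansatz ord ≤ ord L₀ ⇒ L.
L = (22 + 12·x + 6·x^2) + (6 + 18·x + 18·x^2 + 6·x^3)·Dx + (1 + 4·x + 6·x^2 + 4·x^3 + x^4)·Dx^2  (order 2).
h: a_k = 0, -64, 192, -640/3, -640/3, 21952/15, -18368/5, 402176/63, -286976/35, 18759232/2835, …
ICs: h(0) = 0, h′(0) = -64.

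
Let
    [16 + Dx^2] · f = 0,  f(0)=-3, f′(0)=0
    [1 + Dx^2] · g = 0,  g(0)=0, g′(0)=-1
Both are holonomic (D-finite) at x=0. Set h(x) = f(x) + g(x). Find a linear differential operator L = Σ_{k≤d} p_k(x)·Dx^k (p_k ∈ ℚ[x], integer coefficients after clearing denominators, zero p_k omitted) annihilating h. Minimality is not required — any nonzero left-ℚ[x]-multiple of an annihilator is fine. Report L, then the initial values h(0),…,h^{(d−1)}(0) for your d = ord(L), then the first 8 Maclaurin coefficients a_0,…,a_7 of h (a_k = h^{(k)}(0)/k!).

f: a_k = -3, 0, 24, 0, -32, 0, 256/15, 0, …
g: a_k = 0, -1, 0, 1/6, 0, -1/120, 0, 1/5040, …
h₀=f+g: left-lcm gives L₀, ord ≤ 4.
L = 16 + 17·Dx^2 + Dx^4  (order 4).
h: a_k = -3, -1, 24, 1/6, -32, -1/120, 256/15, 1/5040, …
ICs: h(0) = -3, h′(0) = -1, h′′(0) = 48, h′′′(0) = 1.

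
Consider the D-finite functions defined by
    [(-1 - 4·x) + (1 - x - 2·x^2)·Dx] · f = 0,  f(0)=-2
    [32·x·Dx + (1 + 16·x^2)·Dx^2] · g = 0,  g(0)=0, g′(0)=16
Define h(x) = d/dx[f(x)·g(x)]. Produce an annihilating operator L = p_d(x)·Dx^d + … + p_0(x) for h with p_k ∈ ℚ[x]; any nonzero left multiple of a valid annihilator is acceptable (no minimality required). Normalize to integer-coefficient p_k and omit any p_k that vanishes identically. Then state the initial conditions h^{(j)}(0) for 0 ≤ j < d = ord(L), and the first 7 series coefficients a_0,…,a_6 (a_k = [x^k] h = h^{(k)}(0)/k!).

f: a_k = -2, -2, -6, -10, -22, -42, -86, …
g: a_k = 0, 16, 0, -256/3, 0, 4096/5, 0, …
L₀ := L_f ⊗_s L_g (sym. prod.), ord ≤ 2.
Derive L from L₀ (diff closure).
L = (-36 + 2880·x^2 + 6144·x^3 + 18432·x^4) + (11 + 60·x - 144·x^2 - 64·x^3 + 6144·x^4 + 12288·x^5)·Dx + (-1 - 7·x - 54·x^2 - 48·x^3 - 512·x^4 + 1024·x^5 + 1536·x^6)·Dx^2  (order 2).
h: a_k = -32, -64, 224, 128/3, -7392, -43712/5, 1502624/15, …
ICs: h(0) = -32, h′(0) = -64.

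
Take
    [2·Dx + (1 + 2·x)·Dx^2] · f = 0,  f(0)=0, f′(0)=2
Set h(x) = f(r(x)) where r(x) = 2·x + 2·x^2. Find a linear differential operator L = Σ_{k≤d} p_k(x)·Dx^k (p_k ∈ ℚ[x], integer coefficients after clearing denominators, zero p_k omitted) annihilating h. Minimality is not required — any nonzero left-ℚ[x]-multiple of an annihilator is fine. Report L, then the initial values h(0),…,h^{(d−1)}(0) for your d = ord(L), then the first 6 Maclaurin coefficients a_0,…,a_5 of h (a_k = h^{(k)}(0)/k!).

f: a_k = 0, 2, -2, 8/3, -4, 32/5, …
L₀ from L_f via x↦r, Dx↦r'^{-1}Dx.
L = 2·Dx + (1 + 2·x)·Dx^2  (order 2).
h: a_k = 0, 4, -4, 16/3, -8, 64/5, …
ICs: h(0) = 0, h′(0) = 4.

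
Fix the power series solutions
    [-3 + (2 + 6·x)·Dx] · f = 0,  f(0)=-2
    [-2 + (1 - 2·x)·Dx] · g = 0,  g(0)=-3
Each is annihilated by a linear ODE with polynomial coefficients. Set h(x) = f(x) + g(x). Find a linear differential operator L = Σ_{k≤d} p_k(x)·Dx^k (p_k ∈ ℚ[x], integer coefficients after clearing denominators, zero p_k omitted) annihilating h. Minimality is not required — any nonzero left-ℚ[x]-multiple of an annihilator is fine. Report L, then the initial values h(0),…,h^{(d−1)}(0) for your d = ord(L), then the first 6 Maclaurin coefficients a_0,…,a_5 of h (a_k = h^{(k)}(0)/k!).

L = (66 + 108·x) + (-41 - 156·x - 324·x^2)·Dx + (2 + 38·x + 24·x^2 - 216·x^3)·Dx^2  (order 2).
h: a_k = -5, -9, -39/4, -219/8, -2667/64, -13989/128, …
ICs: h(0) = -5, h′(0) = -9.

f: a_k = -2, -3, 9/4, -27/8, 405/64, -1701/128, …
g: a_k = -3, -6, -12, -24, -48, -96, …
f+g: L₀ = lclm(L_f,L_g), ord ≤ 1+1.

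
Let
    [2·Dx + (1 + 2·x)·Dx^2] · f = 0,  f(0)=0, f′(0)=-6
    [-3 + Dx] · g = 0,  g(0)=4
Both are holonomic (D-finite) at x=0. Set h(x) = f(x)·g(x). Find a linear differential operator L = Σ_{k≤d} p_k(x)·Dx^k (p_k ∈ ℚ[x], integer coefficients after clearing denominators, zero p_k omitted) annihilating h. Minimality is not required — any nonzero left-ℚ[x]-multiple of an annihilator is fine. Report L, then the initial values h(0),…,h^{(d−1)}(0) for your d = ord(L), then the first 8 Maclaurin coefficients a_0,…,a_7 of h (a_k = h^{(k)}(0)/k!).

f: a_k = 0, -6, 6, -8, 12, -96/5, 32, -384/7, …
g: a_k = 4, 12, 18, 18, 27/2, 81/10, 81/20, 243/140, …
Sym-product of L_f,L_g gives L₀ (≤ ord 2).
L = (3 + 18·x) + (-4 - 12·x)·Dx + (1 + 2·x)·Dx^2  (order 2).
h: a_k = 0, -24, -48, -68, -48, -249/5, 2, -3411/70, …
ICs: h(0) = 0, h′(0) = -24.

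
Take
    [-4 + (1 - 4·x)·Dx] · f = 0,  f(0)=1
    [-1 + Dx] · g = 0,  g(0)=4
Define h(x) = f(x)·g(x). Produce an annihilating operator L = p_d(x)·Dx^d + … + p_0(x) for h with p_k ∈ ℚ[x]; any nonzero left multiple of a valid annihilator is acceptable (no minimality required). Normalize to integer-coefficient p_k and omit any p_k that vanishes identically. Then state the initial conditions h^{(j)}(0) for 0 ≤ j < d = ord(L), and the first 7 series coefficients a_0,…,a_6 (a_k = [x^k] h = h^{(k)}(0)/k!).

L = (5 - 4·x) + (-1 + 4·x)·Dx  (order 1).
h: a_k = 4, 20, 82, 986/3, 7889/6, 157781/30, 757349/36, …
ICs: h(0) = 4.

f: a_k = 1, 4, 16, 64, 256, 1024, 4096, …
g: a_k = 4, 4, 2, 2/3, 1/6, 1/30, 1/180, …
h₀=f·g: eliminate ⇒ L₀, order ≤ 1·1.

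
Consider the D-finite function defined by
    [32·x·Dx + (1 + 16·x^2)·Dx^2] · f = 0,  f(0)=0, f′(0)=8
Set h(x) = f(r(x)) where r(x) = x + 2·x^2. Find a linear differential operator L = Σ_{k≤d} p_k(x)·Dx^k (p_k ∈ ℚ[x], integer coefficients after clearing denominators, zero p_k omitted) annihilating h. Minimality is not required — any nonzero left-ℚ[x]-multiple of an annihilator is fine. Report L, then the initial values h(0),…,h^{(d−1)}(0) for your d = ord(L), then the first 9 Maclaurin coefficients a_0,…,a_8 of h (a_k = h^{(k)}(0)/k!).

L = (-4 + 32·x + 256·x^2 + 768·x^3 + 768·x^4)·Dx + (1 + 4·x + 16·x^2 + 128·x^3 + 320·x^4 + 256·x^5)·Dx^2  (order 2).
h: a_k = 0, 8, 16, -128/3, -256, -512/5, 11264/3, 81920/7, -32768, …
ICs: h(0) = 0, h′(0) = 8.

f: a_k = 0, 8, 0, -128/3, 0, 2048/5, 0, -32768/7, 0, …
Change of var in L_f (x↦r) gives L₀.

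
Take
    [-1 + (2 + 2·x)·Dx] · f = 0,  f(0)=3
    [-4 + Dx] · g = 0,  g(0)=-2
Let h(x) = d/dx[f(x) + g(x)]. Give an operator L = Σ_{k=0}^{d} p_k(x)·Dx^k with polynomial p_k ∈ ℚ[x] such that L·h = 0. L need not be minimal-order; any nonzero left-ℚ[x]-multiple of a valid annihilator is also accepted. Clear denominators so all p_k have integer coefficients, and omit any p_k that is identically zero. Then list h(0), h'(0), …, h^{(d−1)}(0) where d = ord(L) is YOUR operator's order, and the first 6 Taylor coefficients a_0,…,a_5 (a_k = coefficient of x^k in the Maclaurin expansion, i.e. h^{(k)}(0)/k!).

f: a_k = 3, 3/2, -3/8, 3/16, -15/128, 21/256, …
g: a_k = -2, -8, -16, -64/3, -64/3, -256/15, …
h₀=f+g: left-lcm gives L₀, ord ≤ 2.
Derive L from L₀ (diff closure).
L = (-44 - 32·x) + (-61 - 128·x - 64·x^2)·Dx + (18 + 34·x + 16·x^2)·Dx^2  (order 2).
h: a_k = -13/2, -131/4, -1015/16, -8237/96, -65221/768, -527123/7680, …
ICs: h(0) = -13/2, h′(0) = -131/4.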